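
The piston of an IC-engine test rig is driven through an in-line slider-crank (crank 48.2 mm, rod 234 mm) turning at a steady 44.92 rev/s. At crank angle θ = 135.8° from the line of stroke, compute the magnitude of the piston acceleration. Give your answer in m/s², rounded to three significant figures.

2720

ω = 2π·44.9 = 282.2 rad/s
x(θ) = r cosθ + √(L² − r² sin²θ); with ω constant, a = ω²·d²x/dθ².
d²x/dθ² = −r cosθ − r²(cos2θ)/√u − r⁴ sin²2θ/(4u^{3/2}),  u = L² − r² sin²θ = 0.0536268 m².
Substituting r = 0.0482 m, L = 0.234 m, θ = 135.8°: d²x/dθ² = +0.034166 m.
a = ω²·d²x/dθ² = (282.2)²·(+0.034166) = +2721.7 m/s²;  |a| = 2721.7 m/s².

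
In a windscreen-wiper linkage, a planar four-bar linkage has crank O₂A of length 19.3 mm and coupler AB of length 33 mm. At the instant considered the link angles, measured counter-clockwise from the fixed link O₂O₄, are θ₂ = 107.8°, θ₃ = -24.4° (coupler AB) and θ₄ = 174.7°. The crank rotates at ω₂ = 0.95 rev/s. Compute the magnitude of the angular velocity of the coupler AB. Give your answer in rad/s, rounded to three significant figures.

ω₂ = 5.969 rad/s (from 0.95 rev/s).
Differentiating the loop-closure r₂e^{iθ₂}+r₃e^{iθ₃}=r₁+r₄e^{iθ₄} gives r₂ω₂e^{iθ₂}+r₃ω₃e^{iθ₃}=r₄ω₄e^{iθ₄}.
Eliminating the other unknown: ω₃ = r₂ω₂ sin(θ₄−θ₂) / [r₃ sin(θ₃−θ₄)].
Numerator sine = +0.91982; denominator sine = +0.32722.
Result = 0.0193·5.969·(+0.91982) / (0.033·(+0.32722)) = +9.8133 rad/s; magnitude 9.8133 rad/s.

9.81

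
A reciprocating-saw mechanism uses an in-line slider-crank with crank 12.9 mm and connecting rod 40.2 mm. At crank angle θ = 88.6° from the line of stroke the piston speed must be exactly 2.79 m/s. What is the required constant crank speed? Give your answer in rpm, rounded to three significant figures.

For an in-line slider-crank, |v_piston| = rω|sinθ|·[1 + r cosθ/√(L² − r² sin²θ)].
With r = 0.0129 m, L = 0.0402 m, θ = 88.6°: the bracketed kinematic factor |dx/dθ| = 0.013003 m.
ω = v/|dx/dθ| = 2.79/0.013003 = 214.57 rad/s.
N = 60ω/(2π) = 2049 rpm.

2050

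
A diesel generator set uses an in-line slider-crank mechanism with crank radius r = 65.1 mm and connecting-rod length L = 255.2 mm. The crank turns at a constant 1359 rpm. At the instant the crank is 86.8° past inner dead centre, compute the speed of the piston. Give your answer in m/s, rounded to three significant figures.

9.39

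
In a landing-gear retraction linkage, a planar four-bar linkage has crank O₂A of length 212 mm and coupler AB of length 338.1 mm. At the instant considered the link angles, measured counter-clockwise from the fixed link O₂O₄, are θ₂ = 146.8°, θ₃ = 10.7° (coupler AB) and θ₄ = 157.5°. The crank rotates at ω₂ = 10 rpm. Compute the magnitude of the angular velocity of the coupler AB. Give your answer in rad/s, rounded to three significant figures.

ω₂ = 1.047 rad/s (from 10 rpm).
Differentiating the loop-closure r₂e^{iθ₂}+r₃e^{iθ₃}=r₁+r₄e^{iθ₄} gives r₂ω₂e^{iθ₂}+r₃ω₃e^{iθ₃}=r₄ω₄e^{iθ₄}.
Eliminating the other unknown: ω₃ = r₂ω₂ sin(θ₄−θ₂) / [r₃ sin(θ₃−θ₄)].
Numerator sine = +0.18567; denominator sine = -0.54756.
Result = 0.212·1.047·(+0.18567) / (0.3381·(-0.54756)) = -0.22265 rad/s; magnitude 0.22265 rad/s.

0.223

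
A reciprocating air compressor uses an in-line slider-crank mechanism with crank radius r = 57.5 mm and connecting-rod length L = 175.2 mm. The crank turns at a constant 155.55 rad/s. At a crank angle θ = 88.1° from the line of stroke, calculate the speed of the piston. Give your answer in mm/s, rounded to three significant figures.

ω = 155.6 rad/s
For an in-line slider-crank, x = r cosθ + √(L² − r² sin²θ), so v = −rω sinθ·[1 + r cosθ/√(L² − r² sin²θ)].
With r = 0.0575 m, L = 0.1752 m, θ = 88.1°: √(L² − r² sin²θ) = 0.16551 m.
v = −0.0575·155.6·0.99945·[1 + 0.0575·0.03316/0.16551] = -9.0422 m/s.
|v| = 9.0422 m/s = 9042.2 mm/s.

9040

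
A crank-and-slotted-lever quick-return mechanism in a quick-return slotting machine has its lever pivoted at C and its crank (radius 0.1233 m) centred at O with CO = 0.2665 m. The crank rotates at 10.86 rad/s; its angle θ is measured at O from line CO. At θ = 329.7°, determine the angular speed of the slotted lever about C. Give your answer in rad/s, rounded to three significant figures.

3.31

ω = 10.86 rad/s
Crank pin A relative to C: A = (d + r cosθ, r sinθ); lever angle φ = atan2(r sinθ, d + r cosθ).
Differentiating tanφ: φ̇ = rω(d cosθ + r)/(d² + r² + 2dr cosθ).
d² + r² + 2dr cosθ = |CA|² = 0.142967 m²;  d cosθ + r = +0.35339 m.
|ω_lever| = |0.1233·10.86·+0.35339| / 0.142967 = 3.3099 rad/s.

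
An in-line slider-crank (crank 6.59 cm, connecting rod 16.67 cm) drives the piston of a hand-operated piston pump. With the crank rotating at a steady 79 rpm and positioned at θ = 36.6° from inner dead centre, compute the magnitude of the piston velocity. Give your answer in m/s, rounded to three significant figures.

ω = 2π·79/60 = 8.273 rad/s
For an in-line slider-crank, x = r cosθ + √(L² − r² sin²θ), so v = −rω sinθ·[1 + r cosθ/√(L² − r² sin²θ)].
With r = 0.0659 m, L = 0.1667 m, θ = 36.6°: √(L² − r² sin²θ) = 0.162 m.
v = −0.0659·8.273·0.59622·[1 + 0.0659·0.80282/0.162] = -0.4312 m/s.
|v| = 0.4312 m/s.

0.431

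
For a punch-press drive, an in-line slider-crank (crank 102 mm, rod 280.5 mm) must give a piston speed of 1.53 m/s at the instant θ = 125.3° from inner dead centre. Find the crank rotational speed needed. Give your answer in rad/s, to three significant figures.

23.6

For an in-line slider-crank, |v_piston| = rω|sinθ|·[1 + r cosθ/√(L² − r² sin²θ)].
With r = 0.102 m, L = 0.2805 m, θ = 125.3°: the bracketed kinematic factor |dx/dθ| = 0.064928 m.
ω = v/|dx/dθ| = 1.53/0.064928 = 23.564 rad/s.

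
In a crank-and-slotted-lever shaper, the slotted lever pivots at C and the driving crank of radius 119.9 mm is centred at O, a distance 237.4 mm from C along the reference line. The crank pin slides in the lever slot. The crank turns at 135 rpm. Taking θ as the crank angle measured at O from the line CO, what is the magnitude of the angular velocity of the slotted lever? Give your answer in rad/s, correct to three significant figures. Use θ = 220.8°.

3.67

ω = 14.14 rad/s (from 135 rpm).
Crank pin A relative to C: A = (d + r cosθ, r sinθ); lever angle φ = atan2(r sinθ, d + r cosθ).
Differentiating tanφ: φ̇ = rω(d cosθ + r)/(d² + r² + 2dr cosθ).
d² + r² + 2dr cosθ = |CA|² = 0.0276402 m²;  d cosθ + r = -0.059811 m.
|ω_lever| = |0.1199·14.14·-0.059811| / 0.0276402 = 3.6679 rad/s.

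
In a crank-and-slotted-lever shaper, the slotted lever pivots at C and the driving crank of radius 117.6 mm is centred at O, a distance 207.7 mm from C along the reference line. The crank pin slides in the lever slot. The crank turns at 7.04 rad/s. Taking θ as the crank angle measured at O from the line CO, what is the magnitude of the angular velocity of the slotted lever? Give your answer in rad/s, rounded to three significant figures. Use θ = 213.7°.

ω = 7.04 rad/s
Crank pin A relative to C: A = (d + r cosθ, r sinθ); lever angle φ = atan2(r sinθ, d + r cosθ).
Differentiating tanφ: φ̇ = rω(d cosθ + r)/(d² + r² + 2dr cosθ).
d² + r² + 2dr cosθ = |CA|² = 0.0163272 m²;  d cosθ + r = -0.055197 m.
|ω_lever| = |0.1176·7.04·-0.055197| / 0.0163272 = 2.7989 rad/s.

2.80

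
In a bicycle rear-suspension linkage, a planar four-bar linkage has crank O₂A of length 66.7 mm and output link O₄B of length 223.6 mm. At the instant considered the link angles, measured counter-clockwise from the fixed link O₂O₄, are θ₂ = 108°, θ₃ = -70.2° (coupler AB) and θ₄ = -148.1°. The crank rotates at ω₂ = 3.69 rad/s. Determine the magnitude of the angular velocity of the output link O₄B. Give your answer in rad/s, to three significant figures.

ω₂ = 3.69 rad/s
Differentiating the loop-closure r₂e^{iθ₂}+r₃e^{iθ₃}=r₁+r₄e^{iθ₄} gives r₂ω₂e^{iθ₂}+r₃ω₃e^{iθ₃}=r₄ω₄e^{iθ₄}.
Eliminating the other unknown: ω₄ = r₂ω₂ sin(θ₂−θ₃) / [r₄ sin(θ₄−θ₃)].
Numerator sine = +0.03141; denominator sine = -0.97778.
Result = 0.0667·3.69·(+0.03141) / (0.2236·(-0.97778)) = -0.03536 rad/s; magnitude 0.03536 rad/s.

0.0354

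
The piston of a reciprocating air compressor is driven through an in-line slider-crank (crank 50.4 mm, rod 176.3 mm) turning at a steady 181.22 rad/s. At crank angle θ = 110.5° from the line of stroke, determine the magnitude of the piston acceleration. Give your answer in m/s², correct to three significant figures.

946

ω = 181.2 rad/s
x(θ) = r cosθ + √(L² − r² sin²θ); with ω constant, a = ω²·d²x/dθ².
d²x/dθ² = −r cosθ − r²(cos2θ)/√u − r⁴ sin²2θ/(4u^{3/2}),  u = L² − r² sin²θ = 0.0288531 m².
Substituting r = 0.0504 m, L = 0.1763 m, θ = 110.5°: d²x/dθ² = +0.028795 m.
a = ω²·d²x/dθ² = (181.2)²·(+0.028795) = +945.64 m/s²;  |a| = 945.64 m/s².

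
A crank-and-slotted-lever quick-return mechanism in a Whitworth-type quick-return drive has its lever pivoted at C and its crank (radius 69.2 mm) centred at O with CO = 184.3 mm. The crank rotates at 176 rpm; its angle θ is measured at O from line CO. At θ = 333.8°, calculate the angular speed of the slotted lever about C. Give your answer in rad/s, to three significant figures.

4.85

ω = 18.43 rad/s (from 176 rpm).
Crank pin A relative to C: A = (d + r cosθ, r sinθ); lever angle φ = atan2(r sinθ, d + r cosθ).
Differentiating tanφ: φ̇ = rω(d cosθ + r)/(d² + r² + 2dr cosθ).
d² + r² + 2dr cosθ = |CA|² = 0.0616416 m²;  d cosθ + r = +0.23456 m.
|ω_lever| = |0.0692·18.43·+0.23456| / 0.0616416 = 4.8533 rad/s.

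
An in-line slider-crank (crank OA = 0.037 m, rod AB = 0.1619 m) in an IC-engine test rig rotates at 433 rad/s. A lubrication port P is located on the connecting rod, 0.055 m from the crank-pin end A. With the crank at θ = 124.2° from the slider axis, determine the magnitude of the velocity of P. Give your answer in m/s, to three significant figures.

14.0

ω = 433 rad/s.  Crank-pin speed |V_A| = rω = 16.021 m/s, perpendicular to OA.
Rod angle: sinφ = −(r/L) sinθ ⇒ φ = -10.895°; ω_rod = −rω cosθ/√(L²−r²sin²θ) = +56.643 rad/s.
V_P = V_A + ω_rod × AP, with AP = 0.055 m along the rod.
Components: V_Px = −rω sinθ − a·ω_rod·sinφ = -12.662 m/s;  V_Py = rω cosθ + a·ω_rod·cosφ = -5.9459 m/s.
|V_P| = √(V_Px² + V_Py²) = 13.988 m/s.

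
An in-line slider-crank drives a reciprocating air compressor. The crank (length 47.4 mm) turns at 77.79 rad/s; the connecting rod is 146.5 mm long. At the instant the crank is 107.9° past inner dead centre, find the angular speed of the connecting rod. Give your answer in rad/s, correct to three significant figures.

ω = 77.79 rad/s
The rod makes angle φ with the slider axis where L sinφ = r sinθ; differentiating, L cosφ·φ̇ = r ω cosθ.
L cosφ = √(L² − r² sin²θ) = 0.13938 m.
|ω_rod| = r ω |cosθ| / √(L² − r² sin²θ) = 0.0474·77.79·0.30736/0.13938 = 8.1308 rad/s.

8.13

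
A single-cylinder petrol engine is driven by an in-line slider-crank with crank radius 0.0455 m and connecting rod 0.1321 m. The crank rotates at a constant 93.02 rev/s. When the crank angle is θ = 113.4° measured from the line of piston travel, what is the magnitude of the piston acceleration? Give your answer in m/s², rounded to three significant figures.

9940

ω = 2π·93 = 584.5 rad/s
x(θ) = r cosθ + √(L² − r² sin²θ); with ω constant, a = ω²·d²x/dθ².
d²x/dθ² = −r cosθ − r²(cos2θ)/√u − r⁴ sin²2θ/(4u^{3/2}),  u = L² − r² sin²θ = 0.0157067 m².
Substituting r = 0.0455 m, L = 0.1321 m, θ = 113.4°: d²x/dθ² = +0.029089 m.
a = ω²·d²x/dθ² = (584.5)²·(+0.029089) = +9936.7 m/s²;  |a| = 9936.7 m/s².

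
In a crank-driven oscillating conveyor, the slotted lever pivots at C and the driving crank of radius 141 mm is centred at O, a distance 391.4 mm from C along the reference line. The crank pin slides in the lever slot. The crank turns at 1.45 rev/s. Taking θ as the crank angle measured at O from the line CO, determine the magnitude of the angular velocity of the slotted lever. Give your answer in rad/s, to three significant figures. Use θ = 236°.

ω = 9.111 rad/s (from 1.45 rev/s).
Crank pin A relative to C: A = (d + r cosθ, r sinθ); lever angle φ = atan2(r sinθ, d + r cosθ).
Differentiating tanφ: φ̇ = rω(d cosθ + r)/(d² + r² + 2dr cosθ).
d² + r² + 2dr cosθ = |CA|² = 0.111354 m²;  d cosθ + r = -0.077868 m.
|ω_lever| = |0.141·9.111·-0.077868| / 0.111354 = 0.8983 rad/s.

0.898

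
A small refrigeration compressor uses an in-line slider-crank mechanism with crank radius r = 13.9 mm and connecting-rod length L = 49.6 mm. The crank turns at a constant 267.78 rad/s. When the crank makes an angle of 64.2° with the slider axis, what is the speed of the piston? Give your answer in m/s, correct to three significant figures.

3.77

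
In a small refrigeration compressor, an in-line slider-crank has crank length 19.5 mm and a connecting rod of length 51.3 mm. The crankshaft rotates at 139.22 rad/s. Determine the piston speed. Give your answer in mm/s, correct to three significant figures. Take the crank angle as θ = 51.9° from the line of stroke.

ω = 139.2 rad/s
For an in-line slider-crank, x = r cosθ + √(L² − r² sin²θ), so v = −rω sinθ·[1 + r cosθ/√(L² − r² sin²θ)].
With r = 0.0195 m, L = 0.0513 m, θ = 51.9°: √(L² − r² sin²θ) = 0.048951 m.
v = −0.0195·139.2·0.78694·[1 + 0.0195·0.61704/0.048951] = -2.6615 m/s.
|v| = 2.6615 m/s = 2661.5 mm/s.

2660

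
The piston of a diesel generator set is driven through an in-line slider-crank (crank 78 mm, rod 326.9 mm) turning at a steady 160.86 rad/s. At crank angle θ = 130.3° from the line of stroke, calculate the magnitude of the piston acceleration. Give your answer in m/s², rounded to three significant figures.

1380

ω = 160.9 rad/s
x(θ) = r cosθ + √(L² − r² sin²θ); with ω constant, a = ω²·d²x/dθ².
d²x/dθ² = −r cosθ − r²(cos2θ)/√u − r⁴ sin²2θ/(4u^{3/2}),  u = L² − r² sin²θ = 0.103325 m².
Substituting r = 0.078 m, L = 0.3269 m, θ = 130.3°: d²x/dθ² = +0.05327 m.
a = ω²·d²x/dθ² = (160.9)²·(+0.05327) = +1378.4 m/s²;  |a| = 1378.4 m/s².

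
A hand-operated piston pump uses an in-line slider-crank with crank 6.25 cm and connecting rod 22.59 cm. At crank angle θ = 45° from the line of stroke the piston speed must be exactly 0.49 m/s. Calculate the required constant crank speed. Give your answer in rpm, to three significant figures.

For an in-line slider-crank, |v_piston| = rω|sinθ|·[1 + r cosθ/√(L² − r² sin²θ)].
With r = 0.0625 m, L = 0.2259 m, θ = 45°: the bracketed kinematic factor |dx/dθ| = 0.053011 m.
ω = v/|dx/dθ| = 0.49/0.053011 = 9.2435 rad/s.
N = 60ω/(2π) = 88.268 rpm.

88.3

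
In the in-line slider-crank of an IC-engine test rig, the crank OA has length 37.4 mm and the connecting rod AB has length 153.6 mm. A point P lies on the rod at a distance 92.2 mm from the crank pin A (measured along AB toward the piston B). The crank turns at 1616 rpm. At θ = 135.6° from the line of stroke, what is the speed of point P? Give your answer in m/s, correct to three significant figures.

ω = 169.2 rad/s.  Crank-pin speed |V_A| = rω = 6.3291 m/s, perpendicular to OA.
Rod angle: sinφ = −(r/L) sinθ ⇒ φ = -9.809°; ω_rod = −rω cosθ/√(L²−r²sin²θ) = +29.877 rad/s.
V_P = V_A + ω_rod × AP, with AP = 0.0922 m along the rod.
Components: V_Px = −rω sinθ − a·ω_rod·sinφ = -3.959 m/s;  V_Py = rω cosθ + a·ω_rod·cosφ = -1.8076 m/s.
|V_P| = √(V_Px² + V_Py²) = 4.3521 m/s.

4.35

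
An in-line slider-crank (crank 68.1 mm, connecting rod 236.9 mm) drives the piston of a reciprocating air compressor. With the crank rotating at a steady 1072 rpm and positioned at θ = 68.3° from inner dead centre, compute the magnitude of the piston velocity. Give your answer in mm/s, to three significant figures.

7890

ω = 2π·1072/60 = 112.3 rad/s
For an in-line slider-crank, x = r cosθ + √(L² − r² sin²θ), so v = −rω sinθ·[1 + r cosθ/√(L² − r² sin²θ)].
With r = 0.0681 m, L = 0.2369 m, θ = 68.3°: √(L² − r² sin²θ) = 0.22829 m.
v = −0.0681·112.3·0.92913·[1 + 0.0681·0.36975/0.22829] = -7.8865 m/s.
|v| = 7.8865 m/s = 7886.5 mm/s.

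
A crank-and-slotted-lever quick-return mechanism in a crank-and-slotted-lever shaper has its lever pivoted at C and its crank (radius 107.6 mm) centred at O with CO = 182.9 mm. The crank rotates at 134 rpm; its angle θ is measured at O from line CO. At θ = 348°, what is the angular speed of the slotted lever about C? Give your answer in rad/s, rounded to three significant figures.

5.18

ω = 14.03 rad/s (from 134 rpm).
Crank pin A relative to C: A = (d + r cosθ, r sinθ); lever angle φ = atan2(r sinθ, d + r cosθ).
Differentiating tanφ: φ̇ = rω(d cosθ + r)/(d² + r² + 2dr cosθ).
d² + r² + 2dr cosθ = |CA|² = 0.0835301 m²;  d cosθ + r = +0.2865 m.
|ω_lever| = |0.1076·14.03·+0.2865| / 0.0835301 = 5.1788 rad/s.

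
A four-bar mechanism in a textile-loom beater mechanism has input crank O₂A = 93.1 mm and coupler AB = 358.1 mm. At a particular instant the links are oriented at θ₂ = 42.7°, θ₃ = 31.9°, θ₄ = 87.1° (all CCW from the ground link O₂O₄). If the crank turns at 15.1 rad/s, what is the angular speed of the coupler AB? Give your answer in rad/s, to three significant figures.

3.34

ω₂ = 15.1 rad/s
Differentiating the loop-closure r₂e^{iθ₂}+r₃e^{iθ₃}=r₁+r₄e^{iθ₄} gives r₂ω₂e^{iθ₂}+r₃ω₃e^{iθ₃}=r₄ω₄e^{iθ₄}.
Eliminating the other unknown: ω₃ = r₂ω₂ sin(θ₄−θ₂) / [r₃ sin(θ₃−θ₄)].
Numerator sine = +0.69966; denominator sine = -0.82115.
Result = 0.0931·15.1·(+0.69966) / (0.3581·(-0.82115)) = -3.3449 rad/s; magnitude 3.3449 rad/s.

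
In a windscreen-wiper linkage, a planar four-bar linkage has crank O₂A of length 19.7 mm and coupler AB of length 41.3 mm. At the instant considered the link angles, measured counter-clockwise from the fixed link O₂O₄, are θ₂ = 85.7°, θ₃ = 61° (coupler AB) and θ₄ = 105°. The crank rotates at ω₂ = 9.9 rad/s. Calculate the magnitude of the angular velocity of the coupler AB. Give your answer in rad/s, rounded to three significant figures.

ω₂ = 9.9 rad/s
Differentiating the loop-closure r₂e^{iθ₂}+r₃e^{iθ₃}=r₁+r₄e^{iθ₄} gives r₂ω₂e^{iθ₂}+r₃ω₃e^{iθ₃}=r₄ω₄e^{iθ₄}.
Eliminating the other unknown: ω₃ = r₂ω₂ sin(θ₄−θ₂) / [r₃ sin(θ₃−θ₄)].
Numerator sine = +0.33051; denominator sine = -0.69466.
Result = 0.0197·9.9·(+0.33051) / (0.0413·(-0.69466)) = -2.2468 rad/s; magnitude 2.2468 rad/s.

2.25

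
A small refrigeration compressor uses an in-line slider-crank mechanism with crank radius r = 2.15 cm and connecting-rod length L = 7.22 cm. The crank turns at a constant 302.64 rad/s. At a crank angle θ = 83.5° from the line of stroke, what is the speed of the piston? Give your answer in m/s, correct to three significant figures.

6.69

ω = 302.6 rad/s
For an in-line slider-crank, x = r cosθ + √(L² − r² sin²θ), so v = −rω sinθ·[1 + r cosθ/√(L² − r² sin²θ)].
With r = 0.0215 m, L = 0.0722 m, θ = 83.5°: √(L² − r² sin²θ) = 0.068967 m.
v = −0.0215·302.6·0.99357·[1 + 0.0215·0.11320/0.068967] = -6.6931 m/s.
|v| = 6.6931 m/s.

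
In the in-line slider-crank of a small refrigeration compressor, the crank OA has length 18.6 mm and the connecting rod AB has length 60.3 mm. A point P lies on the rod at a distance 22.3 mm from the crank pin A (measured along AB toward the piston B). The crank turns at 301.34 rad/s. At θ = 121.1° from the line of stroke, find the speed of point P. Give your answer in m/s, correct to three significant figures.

4.86

ω = 301.3 rad/s.  Crank-pin speed |V_A| = rω = 5.6049 m/s, perpendicular to OA.
Rod angle: sinφ = −(r/L) sinθ ⇒ φ = -15.315°; ω_rod = −rω cosθ/√(L²−r²sin²θ) = +49.78 rad/s.
V_P = V_A + ω_rod × AP, with AP = 0.0223 m along the rod.
Components: V_Px = −rω sinθ − a·ω_rod·sinφ = -4.5061 m/s;  V_Py = rω cosθ + a·ω_rod·cosφ = -1.8245 m/s.
|V_P| = √(V_Px² + V_Py²) = 4.8615 m/s.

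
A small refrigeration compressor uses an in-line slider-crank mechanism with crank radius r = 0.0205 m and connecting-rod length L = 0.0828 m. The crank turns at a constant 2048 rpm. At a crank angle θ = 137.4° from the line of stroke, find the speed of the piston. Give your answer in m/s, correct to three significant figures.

ω = 2π·2048/60 = 214.5 rad/s
For an in-line slider-crank, x = r cosθ + √(L² − r² sin²θ), so v = −rω sinθ·[1 + r cosθ/√(L² − r² sin²θ)].
With r = 0.0205 m, L = 0.0828 m, θ = 137.4°: √(L² − r² sin²θ) = 0.081629 m.
v = −0.0205·214.5·0.67688·[1 + 0.0205·-0.73610/0.081629] = -2.4258 m/s.
|v| = 2.4258 m/s.

2.43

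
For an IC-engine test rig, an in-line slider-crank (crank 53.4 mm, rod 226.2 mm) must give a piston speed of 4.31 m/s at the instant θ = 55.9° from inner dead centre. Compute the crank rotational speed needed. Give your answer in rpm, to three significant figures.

820

For an in-line slider-crank, |v_piston| = rω|sinθ|·[1 + r cosθ/√(L² − r² sin²θ)].
With r = 0.0534 m, L = 0.2262 m, θ = 55.9°: the bracketed kinematic factor |dx/dθ| = 0.050186 m.
ω = v/|dx/dθ| = 4.31/0.050186 = 85.881 rad/s.
N = 60ω/(2π) = 820.1 rpm.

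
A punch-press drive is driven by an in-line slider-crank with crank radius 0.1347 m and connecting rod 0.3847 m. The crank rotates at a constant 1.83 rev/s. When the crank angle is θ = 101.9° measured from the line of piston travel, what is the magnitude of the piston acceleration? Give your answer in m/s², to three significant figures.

ω = 2π·1.83 = 11.5 rad/s
x(θ) = r cosθ + √(L² − r² sin²θ); with ω constant, a = ω²·d²x/dθ².
d²x/dθ² = −r cosθ − r²(cos2θ)/√u − r⁴ sin²2θ/(4u^{3/2}),  u = L² − r² sin²θ = 0.130621 m².
Substituting r = 0.1347 m, L = 0.3847 m, θ = 101.9°: d²x/dθ² = +0.073425 m.
a = ω²·d²x/dθ² = (11.5)²·(+0.073425) = +9.7075 m/s²;  |a| = 9.7075 m/s².

9.71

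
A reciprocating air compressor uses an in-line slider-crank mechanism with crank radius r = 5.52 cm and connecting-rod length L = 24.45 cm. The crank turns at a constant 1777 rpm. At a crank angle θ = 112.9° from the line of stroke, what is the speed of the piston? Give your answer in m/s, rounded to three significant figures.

8.61

ω = 2π·1777/60 = 186.1 rad/s
For an in-line slider-crank, x = r cosθ + √(L² − r² sin²θ), so v = −rω sinθ·[1 + r cosθ/√(L² − r² sin²θ)].
With r = 0.0552 m, L = 0.2445 m, θ = 112.9°: √(L² − r² sin²θ) = 0.23915 m.
v = −0.0552·186.1·0.92119·[1 + 0.0552·-0.38912/0.23915] = -8.6126 m/s.
|v| = 8.6126 m/s.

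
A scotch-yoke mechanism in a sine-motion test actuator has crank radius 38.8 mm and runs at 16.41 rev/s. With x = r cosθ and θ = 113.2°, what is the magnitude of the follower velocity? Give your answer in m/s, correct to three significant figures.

3.68

ω = 103.1 rad/s (from 16.41 rev/s).
x = r cosθ ⇒ ẋ = −rω sinθ.
|v| = rω|sinθ| = 0.0388·103.1·|sin 113.2°| = 3.6771 m/s.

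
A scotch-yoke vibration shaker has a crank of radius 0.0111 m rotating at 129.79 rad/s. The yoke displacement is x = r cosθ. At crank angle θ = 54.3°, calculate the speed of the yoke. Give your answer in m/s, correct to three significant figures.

ω = 129.8 rad/s
x = r cosθ ⇒ ẋ = −rω sinθ.
|v| = rω|sinθ| = 0.0111·129.8·|sin 54.3°| = 1.1699 m/s.

1.17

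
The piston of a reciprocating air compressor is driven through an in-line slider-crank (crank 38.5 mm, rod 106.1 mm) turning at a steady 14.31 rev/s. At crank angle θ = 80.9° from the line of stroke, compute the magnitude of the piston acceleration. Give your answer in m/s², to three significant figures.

ω = 2π·14.3 = 89.91 rad/s
x(θ) = r cosθ + √(L² − r² sin²θ); with ω constant, a = ω²·d²x/dθ².
d²x/dθ² = −r cosθ − r²(cos2θ)/√u − r⁴ sin²2θ/(4u^{3/2}),  u = L² − r² sin²θ = 0.00981204 m².
Substituting r = 0.0385 m, L = 0.1061 m, θ = 80.9°: d²x/dθ² = +0.008071 m.
a = ω²·d²x/dθ² = (89.91)²·(+0.008071) = +65.248 m/s²;  |a| = 65.248 m/s².

65.2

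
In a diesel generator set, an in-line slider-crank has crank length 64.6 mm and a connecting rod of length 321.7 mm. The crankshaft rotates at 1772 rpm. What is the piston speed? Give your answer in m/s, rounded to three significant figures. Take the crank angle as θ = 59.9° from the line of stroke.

ω = 2π·1772/60 = 185.6 rad/s
For an in-line slider-crank, x = r cosθ + √(L² − r² sin²θ), so v = −rω sinθ·[1 + r cosθ/√(L² − r² sin²θ)].
With r = 0.0646 m, L = 0.3217 m, θ = 59.9°: √(L² − r² sin²θ) = 0.31681 m.
v = −0.0646·185.6·0.86515·[1 + 0.0646·0.50151/0.31681] = -11.431 m/s.
|v| = 11.431 m/s.

11.4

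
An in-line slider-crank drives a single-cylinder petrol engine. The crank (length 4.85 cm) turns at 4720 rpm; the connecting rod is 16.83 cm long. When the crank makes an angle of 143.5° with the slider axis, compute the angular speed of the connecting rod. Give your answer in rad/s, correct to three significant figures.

116

ω = 494.3 rad/s (converted from 4720 rpm).
The rod makes angle φ with the slider axis where L sinφ = r sinθ; differentiating, L cosφ·φ̇ = r ω cosθ.
L cosφ = √(L² − r² sin²θ) = 0.16581 m.
|ω_rod| = r ω |cosθ| / √(L² − r² sin²θ) = 0.0485·494.3·0.80386/0.16581 = 116.22 rad/s.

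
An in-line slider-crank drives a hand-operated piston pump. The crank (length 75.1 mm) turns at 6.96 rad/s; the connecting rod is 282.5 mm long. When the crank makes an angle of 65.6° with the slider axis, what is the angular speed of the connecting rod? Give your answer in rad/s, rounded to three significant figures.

0.788

ω = 6.96 rad/s
The rod makes angle φ with the slider axis where L sinφ = r sinθ; differentiating, L cosφ·φ̇ = r ω cosθ.
L cosφ = √(L² − r² sin²θ) = 0.2741 m.
|ω_rod| = r ω |cosθ| / √(L² − r² sin²θ) = 0.0751·6.96·0.41310/0.2741 = 0.78778 rad/s.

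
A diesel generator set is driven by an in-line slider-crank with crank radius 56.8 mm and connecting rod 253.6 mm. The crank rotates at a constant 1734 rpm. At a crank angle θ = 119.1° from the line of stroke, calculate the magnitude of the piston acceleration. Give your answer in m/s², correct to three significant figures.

1130

ω = 2π·1734/60 = 181.6 rad/s
x(θ) = r cosθ + √(L² − r² sin²θ); with ω constant, a = ω²·d²x/dθ².
d²x/dθ² = −r cosθ − r²(cos2θ)/√u − r⁴ sin²2θ/(4u^{3/2}),  u = L² − r² sin²θ = 0.0618498 m².
Substituting r = 0.0568 m, L = 0.2536 m, θ = 119.1°: d²x/dθ² = +0.034338 m.
a = ω²·d²x/dθ² = (181.6)²·(+0.034338) = +1132.2 m/s²;  |a| = 1132.2 m/s².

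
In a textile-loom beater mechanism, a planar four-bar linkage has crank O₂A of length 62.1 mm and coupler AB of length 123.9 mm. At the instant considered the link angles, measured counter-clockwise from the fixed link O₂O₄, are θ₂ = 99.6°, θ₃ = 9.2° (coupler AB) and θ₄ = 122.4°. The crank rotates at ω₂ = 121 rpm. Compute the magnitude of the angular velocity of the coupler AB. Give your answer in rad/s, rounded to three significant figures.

2.68

ω₂ = 12.67 rad/s (from 121 rpm).
Differentiating the loop-closure r₂e^{iθ₂}+r₃e^{iθ₃}=r₁+r₄e^{iθ₄} gives r₂ω₂e^{iθ₂}+r₃ω₃e^{iθ₃}=r₄ω₄e^{iθ₄}.
Eliminating the other unknown: ω₃ = r₂ω₂ sin(θ₄−θ₂) / [r₃ sin(θ₃−θ₄)].
Numerator sine = +0.38752; denominator sine = -0.91914.
Result = 0.0621·12.67·(+0.38752) / (0.1239·(-0.91914)) = -2.6776 rad/s; magnitude 2.6776 rad/s.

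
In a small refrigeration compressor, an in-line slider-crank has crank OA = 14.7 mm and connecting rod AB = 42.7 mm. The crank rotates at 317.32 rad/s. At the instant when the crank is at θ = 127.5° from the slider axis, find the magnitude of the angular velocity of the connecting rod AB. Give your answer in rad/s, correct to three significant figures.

69.1

ω = 317.3 rad/s
The rod makes angle φ with the slider axis where L sinφ = r sinθ; differentiating, L cosφ·φ̇ = r ω cosθ.
L cosφ = √(L² − r² sin²θ) = 0.041077 m.
|ω_rod| = r ω |cosθ| / √(L² − r² sin²θ) = 0.0147·317.3·0.60876/0.041077 = 69.13 rad/s.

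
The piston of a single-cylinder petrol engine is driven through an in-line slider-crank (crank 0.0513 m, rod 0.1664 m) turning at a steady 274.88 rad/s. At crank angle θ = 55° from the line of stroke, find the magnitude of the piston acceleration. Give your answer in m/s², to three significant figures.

1830

ω = 274.9 rad/s
x(θ) = r cosθ + √(L² − r² sin²θ); with ω constant, a = ω²·d²x/dθ².
d²x/dθ² = −r cosθ − r²(cos2θ)/√u − r⁴ sin²2θ/(4u^{3/2}),  u = L² − r² sin²θ = 0.0259231 m².
Substituting r = 0.0513 m, L = 0.1664 m, θ = 55°: d²x/dθ² = -0.0242 m.
a = ω²·d²x/dθ² = (274.9)²·(-0.0242) = -1828.6 m/s²;  |a| = 1828.6 m/s².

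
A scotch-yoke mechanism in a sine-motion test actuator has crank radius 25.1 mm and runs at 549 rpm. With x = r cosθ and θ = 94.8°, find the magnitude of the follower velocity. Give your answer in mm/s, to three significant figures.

ω = 57.49 rad/s (from 549 rpm).
x = r cosθ ⇒ ẋ = −rω sinθ.
|v| = rω|sinθ| = 0.0251·57.49·|sin 94.8°| = 1.438 m/s = 1438 mm/s.

1440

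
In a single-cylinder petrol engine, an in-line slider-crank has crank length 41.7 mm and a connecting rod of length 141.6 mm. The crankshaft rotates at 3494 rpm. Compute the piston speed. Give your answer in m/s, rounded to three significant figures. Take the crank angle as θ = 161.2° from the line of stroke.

ω = 2π·3494/60 = 365.9 rad/s
For an in-line slider-crank, x = r cosθ + √(L² − r² sin²θ), so v = −rω sinθ·[1 + r cosθ/√(L² − r² sin²θ)].
With r = 0.0417 m, L = 0.1416 m, θ = 161.2°: √(L² − r² sin²θ) = 0.14096 m.
v = −0.0417·365.9·0.32227·[1 + 0.0417·-0.94665/0.14096] = -3.54 m/s.
|v| = 3.54 m/s.

3.54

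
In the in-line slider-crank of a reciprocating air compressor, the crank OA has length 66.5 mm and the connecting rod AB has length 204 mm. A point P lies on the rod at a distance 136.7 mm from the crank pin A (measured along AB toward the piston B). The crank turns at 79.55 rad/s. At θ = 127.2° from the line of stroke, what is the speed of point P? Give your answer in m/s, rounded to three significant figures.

3.79

ω = 79.55 rad/s.  Crank-pin speed |V_A| = rω = 5.2901 m/s, perpendicular to OA.
Rod angle: sinφ = −(r/L) sinθ ⇒ φ = -15.049°; ω_rod = −rω cosθ/√(L²−r²sin²θ) = +16.235 rad/s.
V_P = V_A + ω_rod × AP, with AP = 0.1367 m along the rod.
Components: V_Px = −rω sinθ − a·ω_rod·sinφ = -3.6374 m/s;  V_Py = rω cosθ + a·ω_rod·cosφ = -1.0552 m/s.
|V_P| = √(V_Px² + V_Py²) = 3.7874 m/s.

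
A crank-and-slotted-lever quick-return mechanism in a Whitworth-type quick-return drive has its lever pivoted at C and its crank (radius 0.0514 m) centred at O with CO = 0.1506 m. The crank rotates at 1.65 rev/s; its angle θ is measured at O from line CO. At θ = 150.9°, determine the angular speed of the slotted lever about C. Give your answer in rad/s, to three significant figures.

3.62

ω = 10.37 rad/s (from 1.65 rev/s).
Crank pin A relative to C: A = (d + r cosθ, r sinθ); lever angle φ = atan2(r sinθ, d + r cosθ).
Differentiating tanφ: φ̇ = rω(d cosθ + r)/(d² + r² + 2dr cosθ).
d² + r² + 2dr cosθ = |CA|² = 0.0117949 m²;  d cosθ + r = -0.08019 m.
|ω_lever| = |0.0514·10.37·-0.08019| / 0.0117949 = 3.6229 rad/s.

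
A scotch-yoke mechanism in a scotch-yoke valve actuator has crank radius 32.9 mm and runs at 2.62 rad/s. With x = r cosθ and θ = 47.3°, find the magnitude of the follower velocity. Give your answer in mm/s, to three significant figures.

ω = 2.62 rad/s
x = r cosθ ⇒ ẋ = −rω sinθ.
|v| = rω|sinθ| = 0.0329·2.62·|sin 47.3°| = 0.063348 m/s = 63.348 mm/s.

63.3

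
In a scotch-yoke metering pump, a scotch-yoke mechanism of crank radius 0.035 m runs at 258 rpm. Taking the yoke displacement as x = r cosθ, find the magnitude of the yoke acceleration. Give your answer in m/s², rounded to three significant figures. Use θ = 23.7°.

23.4

ω = 27.02 rad/s (from 258 rpm).
x = r cosθ ⇒ ẍ = −rω² cosθ (ω constant).
|a| = rω²|cosθ| = 0.035·(27.02)²·|cos 23.7°| = 23.394 m/s².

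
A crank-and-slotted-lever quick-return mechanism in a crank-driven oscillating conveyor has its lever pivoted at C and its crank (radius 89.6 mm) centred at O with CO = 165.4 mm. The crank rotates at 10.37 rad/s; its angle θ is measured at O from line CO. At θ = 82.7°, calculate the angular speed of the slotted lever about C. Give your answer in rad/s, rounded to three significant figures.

2.63

ω = 10.37 rad/s
Crank pin A relative to C: A = (d + r cosθ, r sinθ); lever angle φ = atan2(r sinθ, d + r cosθ).
Differentiating tanφ: φ̇ = rω(d cosθ + r)/(d² + r² + 2dr cosθ).
d² + r² + 2dr cosθ = |CA|² = 0.0391515 m²;  d cosθ + r = +0.11062 m.
|ω_lever| = |0.0896·10.37·+0.11062| / 0.0391515 = 2.6252 rad/s.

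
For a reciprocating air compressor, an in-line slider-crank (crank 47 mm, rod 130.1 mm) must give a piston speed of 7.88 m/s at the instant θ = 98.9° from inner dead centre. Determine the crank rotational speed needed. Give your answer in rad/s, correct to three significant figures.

For an in-line slider-crank, |v_piston| = rω|sinθ|·[1 + r cosθ/√(L² − r² sin²θ)].
With r = 0.047 m, L = 0.1301 m, θ = 98.9°: the bracketed kinematic factor |dx/dθ| = 0.043656 m.
ω = v/|dx/dθ| = 7.88/0.043656 = 180.5 rad/s.

181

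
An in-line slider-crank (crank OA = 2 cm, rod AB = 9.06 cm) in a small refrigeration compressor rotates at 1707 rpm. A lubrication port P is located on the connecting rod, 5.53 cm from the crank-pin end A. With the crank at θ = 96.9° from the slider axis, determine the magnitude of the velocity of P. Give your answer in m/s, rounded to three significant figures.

3.49

ω = 178.8 rad/s.  Crank-pin speed |V_A| = rω = 3.5751 m/s, perpendicular to OA.
Rod angle: sinφ = −(r/L) sinθ ⇒ φ = -12.659°; ω_rod = −rω cosθ/√(L²−r²sin²θ) = +4.8588 rad/s.
V_P = V_A + ω_rod × AP, with AP = 0.0553 m along the rod.
Components: V_Px = −rω sinθ − a·ω_rod·sinφ = -3.4904 m/s;  V_Py = rω cosθ + a·ω_rod·cosφ = -0.16735 m/s.
|V_P| = √(V_Px² + V_Py²) = 3.4944 m/s.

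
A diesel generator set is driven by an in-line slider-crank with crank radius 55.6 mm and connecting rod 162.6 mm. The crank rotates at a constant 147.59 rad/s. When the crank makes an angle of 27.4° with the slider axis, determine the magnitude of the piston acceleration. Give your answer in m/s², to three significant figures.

1330

ω = 147.6 rad/s
x(θ) = r cosθ + √(L² − r² sin²θ); with ω constant, a = ω²·d²x/dθ².
d²x/dθ² = −r cosθ − r²(cos2θ)/√u − r⁴ sin²2θ/(4u^{3/2}),  u = L² − r² sin²θ = 0.0257841 m².
Substituting r = 0.0556 m, L = 0.1626 m, θ = 27.4°: d²x/dθ² = -0.060845 m.
a = ω²·d²x/dθ² = (147.6)²·(-0.060845) = -1325.4 m/s²;  |a| = 1325.4 m/s².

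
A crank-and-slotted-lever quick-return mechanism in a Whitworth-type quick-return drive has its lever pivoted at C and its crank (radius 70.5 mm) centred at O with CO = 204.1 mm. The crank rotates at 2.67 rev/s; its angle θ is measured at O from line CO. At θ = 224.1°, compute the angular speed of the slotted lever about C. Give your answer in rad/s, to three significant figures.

3.47

ω = 16.78 rad/s (from 2.67 rev/s).
Crank pin A relative to C: A = (d + r cosθ, r sinθ); lever angle φ = atan2(r sinθ, d + r cosθ).
Differentiating tanφ: φ̇ = rω(d cosθ + r)/(d² + r² + 2dr cosθ).
d² + r² + 2dr cosθ = |CA|² = 0.0259607 m²;  d cosθ + r = -0.07607 m.
|ω_lever| = |0.0705·16.78·-0.07607| / 0.0259607 = 3.4656 rad/s.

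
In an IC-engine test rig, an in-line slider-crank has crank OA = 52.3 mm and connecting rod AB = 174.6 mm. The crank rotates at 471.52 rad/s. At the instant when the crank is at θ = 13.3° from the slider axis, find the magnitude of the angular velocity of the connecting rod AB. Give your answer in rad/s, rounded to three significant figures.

ω = 471.5 rad/s
The rod makes angle φ with the slider axis where L sinφ = r sinθ; differentiating, L cosφ·φ̇ = r ω cosθ.
L cosφ = √(L² − r² sin²θ) = 0.17418 m.
|ω_rod| = r ω |cosθ| / √(L² − r² sin²θ) = 0.0523·471.5·0.97318/0.17418 = 137.78 rad/s.

138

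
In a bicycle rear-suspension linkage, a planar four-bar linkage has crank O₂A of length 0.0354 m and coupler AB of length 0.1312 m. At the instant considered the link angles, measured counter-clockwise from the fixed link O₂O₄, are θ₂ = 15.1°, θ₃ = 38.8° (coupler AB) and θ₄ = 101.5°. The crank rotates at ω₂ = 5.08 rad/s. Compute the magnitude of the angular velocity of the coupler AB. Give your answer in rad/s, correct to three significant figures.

1.54

ω₂ = 5.08 rad/s
Differentiating the loop-closure r₂e^{iθ₂}+r₃e^{iθ₃}=r₁+r₄e^{iθ₄} gives r₂ω₂e^{iθ₂}+r₃ω₃e^{iθ₃}=r₄ω₄e^{iθ₄}.
Eliminating the other unknown: ω₃ = r₂ω₂ sin(θ₄−θ₂) / [r₃ sin(θ₃−θ₄)].
Numerator sine = +0.99803; denominator sine = -0.88862.
Result = 0.0354·5.08·(+0.99803) / (0.1312·(-0.88862)) = -1.5394 rad/s; magnitude 1.5394 rad/s.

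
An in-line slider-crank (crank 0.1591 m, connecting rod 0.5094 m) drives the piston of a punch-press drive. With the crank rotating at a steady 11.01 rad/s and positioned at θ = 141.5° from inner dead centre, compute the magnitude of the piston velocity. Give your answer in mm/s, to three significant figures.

819

ω = 11.01 rad/s
For an in-line slider-crank, x = r cosθ + √(L² − r² sin²θ), so v = −rω sinθ·[1 + r cosθ/√(L² − r² sin²θ)].
With r = 0.1591 m, L = 0.5094 m, θ = 141.5°: √(L² − r² sin²θ) = 0.49968 m.
v = −0.1591·11.01·0.62251·[1 + 0.1591·-0.78261/0.49968] = -0.81873 m/s.
|v| = 0.81873 m/s = 818.73 mm/s.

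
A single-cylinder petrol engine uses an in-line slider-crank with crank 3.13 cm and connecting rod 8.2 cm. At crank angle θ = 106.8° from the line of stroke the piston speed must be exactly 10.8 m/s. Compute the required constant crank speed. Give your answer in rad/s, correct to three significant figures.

409

For an in-line slider-crank, |v_piston| = rω|sinθ|·[1 + r cosθ/√(L² − r² sin²θ)].
With r = 0.0313 m, L = 0.082 m, θ = 106.8°: the bracketed kinematic factor |dx/dθ| = 0.026413 m.
ω = v/|dx/dθ| = 10.8/0.026413 = 408.89 rad/s.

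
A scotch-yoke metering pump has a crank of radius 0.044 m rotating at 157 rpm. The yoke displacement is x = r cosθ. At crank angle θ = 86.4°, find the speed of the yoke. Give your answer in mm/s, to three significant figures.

ω = 16.44 rad/s (from 157 rpm).
x = r cosθ ⇒ ẋ = −rω sinθ.
|v| = rω|sinθ| = 0.044·16.44·|sin 86.4°| = 0.72198 m/s = 721.98 mm/s.

722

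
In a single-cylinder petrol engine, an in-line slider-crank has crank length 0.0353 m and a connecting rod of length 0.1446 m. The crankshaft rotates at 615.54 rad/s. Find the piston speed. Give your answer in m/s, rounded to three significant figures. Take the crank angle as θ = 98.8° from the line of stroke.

20.6

ω = 615.5 rad/s
For an in-line slider-crank, x = r cosθ + √(L² − r² sin²θ), so v = −rω sinθ·[1 + r cosθ/√(L² − r² sin²θ)].
With r = 0.0353 m, L = 0.1446 m, θ = 98.8°: √(L² − r² sin²θ) = 0.14033 m.
v = −0.0353·615.5·0.98823·[1 + 0.0353·-0.15299/0.14033] = -20.646 m/s.
|v| = 20.646 m/s.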